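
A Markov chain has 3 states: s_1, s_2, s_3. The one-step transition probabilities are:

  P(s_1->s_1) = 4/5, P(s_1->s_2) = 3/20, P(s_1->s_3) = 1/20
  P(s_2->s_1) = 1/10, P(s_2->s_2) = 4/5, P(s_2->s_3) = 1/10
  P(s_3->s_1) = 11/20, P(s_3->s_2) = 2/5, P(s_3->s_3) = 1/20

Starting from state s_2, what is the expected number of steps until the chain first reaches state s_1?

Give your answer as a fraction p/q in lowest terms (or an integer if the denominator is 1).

Let h_i = expected steps to first reach s_1 from state i.
Boundary: h_s_1 = 0.
First-step equations for the other states:
  h_s_2 = 1 + 1/10*h_s_1 + 4/5*h_s_2 + 1/10*h_s_3
  h_s_3 = 1 + 11/20*h_s_1 + 2/5*h_s_2 + 1/20*h_s_3

Substituting h_s_1 = 0 and rearranging gives the linear system (I - Q) h = 1:
  [1/5, -1/10] . (h_s_2, h_s_3) = 1
  [-2/5, 19/20] . (h_s_2, h_s_3) = 1

Solving yields:
  h_s_2 = 7
  h_s_3 = 4

Starting state is s_2, so the expected hitting time is h_s_2 = 7.

Answer: 7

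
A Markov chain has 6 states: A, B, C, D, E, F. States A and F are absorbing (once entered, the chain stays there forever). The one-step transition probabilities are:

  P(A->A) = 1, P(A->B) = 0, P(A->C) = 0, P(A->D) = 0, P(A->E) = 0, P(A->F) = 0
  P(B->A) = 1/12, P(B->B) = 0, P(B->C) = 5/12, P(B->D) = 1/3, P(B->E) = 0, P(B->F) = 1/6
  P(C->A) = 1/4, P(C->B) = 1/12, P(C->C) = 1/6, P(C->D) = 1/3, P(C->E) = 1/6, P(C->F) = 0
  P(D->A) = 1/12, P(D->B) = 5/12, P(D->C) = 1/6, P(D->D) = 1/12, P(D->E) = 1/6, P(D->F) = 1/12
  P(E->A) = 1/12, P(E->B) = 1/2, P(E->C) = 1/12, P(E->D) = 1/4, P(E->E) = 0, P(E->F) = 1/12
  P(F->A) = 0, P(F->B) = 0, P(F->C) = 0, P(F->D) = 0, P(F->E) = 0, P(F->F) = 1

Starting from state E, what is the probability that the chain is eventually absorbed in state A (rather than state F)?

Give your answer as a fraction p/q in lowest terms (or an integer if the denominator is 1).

Let a_i = P(absorbed in A | start in state i).
Boundary conditions: a_A = 1, a_F = 0.
For each transient state i, a_i = sum_j P(i->j) * a_j:
  a_B = 1/12*a_A + 0*a_B + 5/12*a_C + 1/3*a_D + 0*a_E + 1/6*a_F
  a_C = 1/4*a_A + 1/12*a_B + 1/6*a_C + 1/3*a_D + 1/6*a_E + 0*a_F
  a_D = 1/12*a_A + 5/12*a_B + 1/6*a_C + 1/12*a_D + 1/6*a_E + 1/12*a_F
  a_E = 1/12*a_A + 1/2*a_B + 1/12*a_C + 1/4*a_D + 0*a_E + 1/12*a_F

Substituting a_A = 1 and a_F = 0, rearrange to (I - Q) a = r where r[i] = P(i -> A):
  [1, -5/12, -1/3, 0] . (a_B, a_C, a_D, a_E) = 1/12
  [-1/12, 5/6, -1/3, -1/6] . (a_B, a_C, a_D, a_E) = 1/4
  [-5/12, -1/6, 11/12, -1/6] . (a_B, a_C, a_D, a_E) = 1/12
  [-1/2, -1/12, -1/4, 1] . (a_B, a_C, a_D, a_E) = 1/12

Solving yields:
  a_B = 539/943
  a_C = 665/943
  a_D = 550/943
  a_E = 541/943

Starting state is E, so the absorption probability is a_E = 541/943.

Answer: 541/943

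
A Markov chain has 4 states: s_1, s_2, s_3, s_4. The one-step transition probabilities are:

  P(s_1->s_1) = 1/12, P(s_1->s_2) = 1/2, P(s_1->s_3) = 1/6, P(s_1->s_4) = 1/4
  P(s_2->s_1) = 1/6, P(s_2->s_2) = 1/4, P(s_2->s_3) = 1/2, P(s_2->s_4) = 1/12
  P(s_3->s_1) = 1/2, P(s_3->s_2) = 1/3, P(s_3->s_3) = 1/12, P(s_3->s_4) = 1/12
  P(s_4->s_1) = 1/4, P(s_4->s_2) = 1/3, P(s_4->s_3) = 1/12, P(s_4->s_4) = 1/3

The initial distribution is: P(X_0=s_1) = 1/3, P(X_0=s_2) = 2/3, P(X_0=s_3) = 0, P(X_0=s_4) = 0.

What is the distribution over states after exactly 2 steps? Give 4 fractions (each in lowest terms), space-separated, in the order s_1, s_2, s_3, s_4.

Answer: 8/27 71/216 101/432 61/432

Derivation:
Propagating the distribution step by step (d_{t+1} = d_t * P):
d_0 = (s_1=1/3, s_2=2/3, s_3=0, s_4=0)
  d_1[s_1] = 1/3*1/12 + 2/3*1/6 + 0*1/2 + 0*1/4 = 5/36
  d_1[s_2] = 1/3*1/2 + 2/3*1/4 + 0*1/3 + 0*1/3 = 1/3
  d_1[s_3] = 1/3*1/6 + 2/3*1/2 + 0*1/12 + 0*1/12 = 7/18
  d_1[s_4] = 1/3*1/4 + 2/3*1/12 + 0*1/12 + 0*1/3 = 5/36
d_1 = (s_1=5/36, s_2=1/3, s_3=7/18, s_4=5/36)
  d_2[s_1] = 5/36*1/12 + 1/3*1/6 + 7/18*1/2 + 5/36*1/4 = 8/27
  d_2[s_2] = 5/36*1/2 + 1/3*1/4 + 7/18*1/3 + 5/36*1/3 = 71/216
  d_2[s_3] = 5/36*1/6 + 1/3*1/2 + 7/18*1/12 + 5/36*1/12 = 101/432
  d_2[s_4] = 5/36*1/4 + 1/3*1/12 + 7/18*1/12 + 5/36*1/3 = 61/432
d_2 = (s_1=8/27, s_2=71/216, s_3=101/432, s_4=61/432)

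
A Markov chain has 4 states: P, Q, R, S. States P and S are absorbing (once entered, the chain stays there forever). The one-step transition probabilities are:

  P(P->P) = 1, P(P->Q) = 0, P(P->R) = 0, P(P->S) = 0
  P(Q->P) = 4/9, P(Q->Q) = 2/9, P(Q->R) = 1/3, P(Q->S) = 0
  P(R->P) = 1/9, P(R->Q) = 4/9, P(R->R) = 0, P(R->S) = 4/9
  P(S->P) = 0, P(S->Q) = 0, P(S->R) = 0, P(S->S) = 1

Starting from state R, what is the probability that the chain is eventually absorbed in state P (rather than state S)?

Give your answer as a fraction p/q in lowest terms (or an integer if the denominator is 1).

Let a_i = P(absorbed in P | start in state i).
Boundary conditions: a_P = 1, a_S = 0.
For each transient state i, a_i = sum_j P(i->j) * a_j:
  a_Q = 4/9*a_P + 2/9*a_Q + 1/3*a_R + 0*a_S
  a_R = 1/9*a_P + 4/9*a_Q + 0*a_R + 4/9*a_S

Substituting a_P = 1 and a_S = 0, rearrange to (I - Q) a = r where r[i] = P(i -> P):
  [7/9, -1/3] . (a_Q, a_R) = 4/9
  [-4/9, 1] . (a_Q, a_R) = 1/9

Solving yields:
  a_Q = 13/17
  a_R = 23/51

Starting state is R, so the absorption probability is a_R = 23/51.

Answer: 23/51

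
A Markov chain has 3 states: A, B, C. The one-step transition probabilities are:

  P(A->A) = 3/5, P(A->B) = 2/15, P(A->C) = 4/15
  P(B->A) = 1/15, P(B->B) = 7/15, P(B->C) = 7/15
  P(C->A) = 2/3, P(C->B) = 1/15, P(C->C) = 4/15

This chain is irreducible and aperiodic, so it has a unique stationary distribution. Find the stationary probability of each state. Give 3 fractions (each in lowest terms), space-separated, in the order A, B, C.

Answer: 9/17 26/153 46/153

Derivation:
The stationary distribution satisfies pi = pi * P, i.e.:
  pi_A = 3/5*pi_A + 1/15*pi_B + 2/3*pi_C
  pi_B = 2/15*pi_A + 7/15*pi_B + 1/15*pi_C
  pi_C = 4/15*pi_A + 7/15*pi_B + 4/15*pi_C
with normalization: pi_A + pi_B + pi_C = 1.

Using the first 2 balance equations plus normalization, the linear system A*pi = b is:
  [-2/5, 1/15, 2/3] . pi = 0
  [2/15, -8/15, 1/15] . pi = 0
  [1, 1, 1] . pi = 1

Solving yields:
  pi_A = 9/17
  pi_B = 26/153
  pi_C = 46/153

Verification (pi * P):
  9/17*3/5 + 26/153*1/15 + 46/153*2/3 = 9/17 = pi_A  (ok)
  9/17*2/15 + 26/153*7/15 + 46/153*1/15 = 26/153 = pi_B  (ok)
  9/17*4/15 + 26/153*7/15 + 46/153*4/15 = 46/153 = pi_C  (ok)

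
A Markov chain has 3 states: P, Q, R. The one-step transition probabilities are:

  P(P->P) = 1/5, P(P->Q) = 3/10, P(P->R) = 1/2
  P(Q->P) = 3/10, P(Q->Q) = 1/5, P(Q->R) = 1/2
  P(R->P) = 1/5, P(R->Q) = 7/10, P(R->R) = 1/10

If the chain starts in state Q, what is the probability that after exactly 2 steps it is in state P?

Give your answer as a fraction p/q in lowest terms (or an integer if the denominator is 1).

Answer: 11/50

Derivation:
Computing P^2 by repeated multiplication:
P^1 =
  P: [1/5, 3/10, 1/2]
  Q: [3/10, 1/5, 1/2]
  R: [1/5, 7/10, 1/10]
P^2 =
  P: [23/100, 47/100, 3/10]
  Q: [11/50, 12/25, 3/10]
  R: [27/100, 27/100, 23/50]

(P^2)[Q -> P] = 11/50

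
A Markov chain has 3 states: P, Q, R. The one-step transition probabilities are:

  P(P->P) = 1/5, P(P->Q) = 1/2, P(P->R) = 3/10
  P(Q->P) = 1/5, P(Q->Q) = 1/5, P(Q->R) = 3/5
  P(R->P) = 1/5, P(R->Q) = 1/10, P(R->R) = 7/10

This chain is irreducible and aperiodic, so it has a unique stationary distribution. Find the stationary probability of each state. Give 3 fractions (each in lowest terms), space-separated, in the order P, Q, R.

The stationary distribution satisfies pi = pi * P, i.e.:
  pi_P = 1/5*pi_P + 1/5*pi_Q + 1/5*pi_R
  pi_Q = 1/2*pi_P + 1/5*pi_Q + 1/10*pi_R
  pi_R = 3/10*pi_P + 3/5*pi_Q + 7/10*pi_R
with normalization: pi_P + pi_Q + pi_R = 1.

Using the first 2 balance equations plus normalization, the linear system A*pi = b is:
  [-4/5, 1/5, 1/5] . pi = 0
  [1/2, -4/5, 1/10] . pi = 0
  [1, 1, 1] . pi = 1

Solving yields:
  pi_P = 1/5
  pi_Q = 1/5
  pi_R = 3/5

Verification (pi * P):
  1/5*1/5 + 1/5*1/5 + 3/5*1/5 = 1/5 = pi_P  (ok)
  1/5*1/2 + 1/5*1/5 + 3/5*1/10 = 1/5 = pi_Q  (ok)
  1/5*3/10 + 1/5*3/5 + 3/5*7/10 = 3/5 = pi_R  (ok)

Answer: 1/5 1/5 3/5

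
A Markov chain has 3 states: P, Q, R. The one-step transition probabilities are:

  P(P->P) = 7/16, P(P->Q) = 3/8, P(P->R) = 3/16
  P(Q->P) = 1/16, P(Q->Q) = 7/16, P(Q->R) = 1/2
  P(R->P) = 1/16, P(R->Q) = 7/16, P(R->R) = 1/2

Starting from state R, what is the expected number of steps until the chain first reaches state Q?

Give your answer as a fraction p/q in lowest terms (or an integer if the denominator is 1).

Answer: 160/69

Derivation:
Let h_i = expected steps to first reach Q from state i.
Boundary: h_Q = 0.
First-step equations for the other states:
  h_P = 1 + 7/16*h_P + 3/8*h_Q + 3/16*h_R
  h_R = 1 + 1/16*h_P + 7/16*h_Q + 1/2*h_R

Substituting h_Q = 0 and rearranging gives the linear system (I - Q) h = 1:
  [9/16, -3/16] . (h_P, h_R) = 1
  [-1/16, 1/2] . (h_P, h_R) = 1

Solving yields:
  h_P = 176/69
  h_R = 160/69

Starting state is R, so the expected hitting time is h_R = 160/69.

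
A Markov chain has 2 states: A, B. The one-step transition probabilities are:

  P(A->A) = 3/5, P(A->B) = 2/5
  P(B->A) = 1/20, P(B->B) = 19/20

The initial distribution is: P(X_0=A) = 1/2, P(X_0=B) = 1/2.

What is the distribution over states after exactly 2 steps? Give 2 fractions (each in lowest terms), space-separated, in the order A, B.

Propagating the distribution step by step (d_{t+1} = d_t * P):
d_0 = (A=1/2, B=1/2)
  d_1[A] = 1/2*3/5 + 1/2*1/20 = 13/40
  d_1[B] = 1/2*2/5 + 1/2*19/20 = 27/40
d_1 = (A=13/40, B=27/40)
  d_2[A] = 13/40*3/5 + 27/40*1/20 = 183/800
  d_2[B] = 13/40*2/5 + 27/40*19/20 = 617/800
d_2 = (A=183/800, B=617/800)

Answer: 183/800 617/800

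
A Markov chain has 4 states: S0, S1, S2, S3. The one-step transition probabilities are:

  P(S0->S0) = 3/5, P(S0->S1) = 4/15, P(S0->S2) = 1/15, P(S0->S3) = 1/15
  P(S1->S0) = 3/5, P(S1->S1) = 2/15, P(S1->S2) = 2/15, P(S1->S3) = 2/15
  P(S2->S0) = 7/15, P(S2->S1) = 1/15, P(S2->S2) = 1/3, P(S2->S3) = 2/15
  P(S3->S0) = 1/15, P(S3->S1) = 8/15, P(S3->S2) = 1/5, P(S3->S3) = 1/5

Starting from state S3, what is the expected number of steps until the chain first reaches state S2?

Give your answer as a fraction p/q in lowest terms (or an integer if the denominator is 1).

Answer: 179/21

Derivation:
Let h_i = expected steps to first reach S2 from state i.
Boundary: h_S2 = 0.
First-step equations for the other states:
  h_S0 = 1 + 3/5*h_S0 + 4/15*h_S1 + 1/15*h_S2 + 1/15*h_S3
  h_S1 = 1 + 3/5*h_S0 + 2/15*h_S1 + 2/15*h_S2 + 2/15*h_S3
  h_S3 = 1 + 1/15*h_S0 + 8/15*h_S1 + 1/5*h_S2 + 1/5*h_S3

Substituting h_S2 = 0 and rearranging gives the linear system (I - Q) h = 1:
  [2/5, -4/15, -1/15] . (h_S0, h_S1, h_S3) = 1
  [-3/5, 13/15, -2/15] . (h_S0, h_S1, h_S3) = 1
  [-1/15, -8/15, 4/5] . (h_S0, h_S1, h_S3) = 1

Solving yields:
  h_S0 = 31/3
  h_S1 = 202/21
  h_S3 = 179/21

Starting state is S3, so the expected hitting time is h_S3 = 179/21.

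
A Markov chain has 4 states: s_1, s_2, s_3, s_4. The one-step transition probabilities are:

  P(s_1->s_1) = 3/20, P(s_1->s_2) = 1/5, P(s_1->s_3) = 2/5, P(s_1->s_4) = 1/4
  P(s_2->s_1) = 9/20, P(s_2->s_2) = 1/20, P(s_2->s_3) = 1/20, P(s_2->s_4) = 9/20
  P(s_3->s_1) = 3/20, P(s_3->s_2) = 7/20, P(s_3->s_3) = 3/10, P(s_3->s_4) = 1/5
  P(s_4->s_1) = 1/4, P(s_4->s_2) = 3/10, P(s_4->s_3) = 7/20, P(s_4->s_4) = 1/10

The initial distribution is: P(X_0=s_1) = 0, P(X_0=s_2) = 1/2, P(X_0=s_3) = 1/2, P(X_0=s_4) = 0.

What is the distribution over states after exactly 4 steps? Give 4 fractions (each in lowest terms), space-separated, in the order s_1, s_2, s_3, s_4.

Propagating the distribution step by step (d_{t+1} = d_t * P):
d_0 = (s_1=0, s_2=1/2, s_3=1/2, s_4=0)
  d_1[s_1] = 0*3/20 + 1/2*9/20 + 1/2*3/20 + 0*1/4 = 3/10
  d_1[s_2] = 0*1/5 + 1/2*1/20 + 1/2*7/20 + 0*3/10 = 1/5
  d_1[s_3] = 0*2/5 + 1/2*1/20 + 1/2*3/10 + 0*7/20 = 7/40
  d_1[s_4] = 0*1/4 + 1/2*9/20 + 1/2*1/5 + 0*1/10 = 13/40
d_1 = (s_1=3/10, s_2=1/5, s_3=7/40, s_4=13/40)
  d_2[s_1] = 3/10*3/20 + 1/5*9/20 + 7/40*3/20 + 13/40*1/4 = 97/400
  d_2[s_2] = 3/10*1/5 + 1/5*1/20 + 7/40*7/20 + 13/40*3/10 = 183/800
  d_2[s_3] = 3/10*2/5 + 1/5*1/20 + 7/40*3/10 + 13/40*7/20 = 237/800
  d_2[s_4] = 3/10*1/4 + 1/5*9/20 + 7/40*1/5 + 13/40*1/10 = 93/400
d_2 = (s_1=97/400, s_2=183/800, s_3=237/800, s_4=93/400)
  d_3[s_1] = 97/400*3/20 + 183/800*9/20 + 237/800*3/20 + 93/400*1/4 = 387/1600
  d_3[s_2] = 97/400*1/5 + 183/800*1/20 + 237/800*7/20 + 93/400*3/10 = 1867/8000
  d_3[s_3] = 97/400*2/5 + 183/800*1/20 + 237/800*3/10 + 93/400*7/20 = 4459/16000
  d_3[s_4] = 97/400*1/4 + 183/800*9/20 + 237/800*1/5 + 93/400*1/10 = 3937/16000
d_3 = (s_1=387/1600, s_2=1867/8000, s_3=4459/16000, s_4=3937/16000)
  d_4[s_1] = 387/1600*3/20 + 1867/8000*9/20 + 4459/16000*3/20 + 3937/16000*1/4 = 39139/160000
  d_4[s_2] = 387/1600*1/5 + 1867/8000*1/20 + 4459/16000*7/20 + 3937/16000*3/10 = 74049/320000
  d_4[s_3] = 387/1600*2/5 + 1867/8000*1/20 + 4459/16000*3/10 + 3937/16000*7/20 = 89007/320000
  d_4[s_4] = 387/1600*1/4 + 1867/8000*9/20 + 4459/16000*1/5 + 3937/16000*1/10 = 39333/160000
d_4 = (s_1=39139/160000, s_2=74049/320000, s_3=89007/320000, s_4=39333/160000)

Answer: 39139/160000 74049/320000 89007/320000 39333/160000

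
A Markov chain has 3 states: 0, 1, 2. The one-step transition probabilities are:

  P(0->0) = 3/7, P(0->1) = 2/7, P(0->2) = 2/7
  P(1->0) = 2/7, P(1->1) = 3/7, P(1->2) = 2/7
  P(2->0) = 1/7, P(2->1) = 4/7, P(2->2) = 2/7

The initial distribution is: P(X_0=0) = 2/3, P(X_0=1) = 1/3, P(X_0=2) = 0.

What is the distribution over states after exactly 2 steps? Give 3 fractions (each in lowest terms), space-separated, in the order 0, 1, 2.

Propagating the distribution step by step (d_{t+1} = d_t * P):
d_0 = (0=2/3, 1=1/3, 2=0)
  d_1[0] = 2/3*3/7 + 1/3*2/7 + 0*1/7 = 8/21
  d_1[1] = 2/3*2/7 + 1/3*3/7 + 0*4/7 = 1/3
  d_1[2] = 2/3*2/7 + 1/3*2/7 + 0*2/7 = 2/7
d_1 = (0=8/21, 1=1/3, 2=2/7)
  d_2[0] = 8/21*3/7 + 1/3*2/7 + 2/7*1/7 = 44/147
  d_2[1] = 8/21*2/7 + 1/3*3/7 + 2/7*4/7 = 61/147
  d_2[2] = 8/21*2/7 + 1/3*2/7 + 2/7*2/7 = 2/7
d_2 = (0=44/147, 1=61/147, 2=2/7)

Answer: 44/147 61/147 2/7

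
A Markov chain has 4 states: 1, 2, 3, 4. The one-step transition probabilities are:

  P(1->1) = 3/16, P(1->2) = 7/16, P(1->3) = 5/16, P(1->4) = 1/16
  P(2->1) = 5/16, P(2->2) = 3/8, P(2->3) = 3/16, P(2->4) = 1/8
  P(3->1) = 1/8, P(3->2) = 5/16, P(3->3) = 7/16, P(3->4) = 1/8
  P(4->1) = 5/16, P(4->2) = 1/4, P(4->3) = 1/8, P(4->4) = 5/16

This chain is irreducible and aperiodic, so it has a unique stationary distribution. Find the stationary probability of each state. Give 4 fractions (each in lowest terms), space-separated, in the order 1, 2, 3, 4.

The stationary distribution satisfies pi = pi * P, i.e.:
  pi_1 = 3/16*pi_1 + 5/16*pi_2 + 1/8*pi_3 + 5/16*pi_4
  pi_2 = 7/16*pi_1 + 3/8*pi_2 + 5/16*pi_3 + 1/4*pi_4
  pi_3 = 5/16*pi_1 + 3/16*pi_2 + 7/16*pi_3 + 1/8*pi_4
  pi_4 = 1/16*pi_1 + 1/8*pi_2 + 1/8*pi_3 + 5/16*pi_4
with normalization: pi_1 + pi_2 + pi_3 + pi_4 = 1.

Using the first 3 balance equations plus normalization, the linear system A*pi = b is:
  [-13/16, 5/16, 1/8, 5/16] . pi = 0
  [7/16, -5/8, 5/16, 1/4] . pi = 0
  [5/16, 3/16, -9/16, 1/8] . pi = 0
  [1, 1, 1, 1] . pi = 1

Solving yields:
  pi_1 = 223/963
  pi_2 = 38/107
  pi_3 = 89/321
  pi_4 = 131/963

Verification (pi * P):
  223/963*3/16 + 38/107*5/16 + 89/321*1/8 + 131/963*5/16 = 223/963 = pi_1  (ok)
  223/963*7/16 + 38/107*3/8 + 89/321*5/16 + 131/963*1/4 = 38/107 = pi_2  (ok)
  223/963*5/16 + 38/107*3/16 + 89/321*7/16 + 131/963*1/8 = 89/321 = pi_3  (ok)
  223/963*1/16 + 38/107*1/8 + 89/321*1/8 + 131/963*5/16 = 131/963 = pi_4  (ok)

Answer: 223/963 38/107 89/321 131/963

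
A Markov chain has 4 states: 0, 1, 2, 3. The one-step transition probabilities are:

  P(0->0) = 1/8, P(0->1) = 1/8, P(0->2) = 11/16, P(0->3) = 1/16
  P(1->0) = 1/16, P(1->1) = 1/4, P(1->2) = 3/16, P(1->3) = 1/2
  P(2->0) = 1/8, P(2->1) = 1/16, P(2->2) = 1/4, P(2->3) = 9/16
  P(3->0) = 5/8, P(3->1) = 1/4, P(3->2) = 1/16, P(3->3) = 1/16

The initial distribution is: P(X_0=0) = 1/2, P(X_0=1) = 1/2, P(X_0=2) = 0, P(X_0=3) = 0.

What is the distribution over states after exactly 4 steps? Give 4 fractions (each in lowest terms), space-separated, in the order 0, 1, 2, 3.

Answer: 967/4096 1309/8192 2647/8192 1151/4096

Derivation:
Propagating the distribution step by step (d_{t+1} = d_t * P):
d_0 = (0=1/2, 1=1/2, 2=0, 3=0)
  d_1[0] = 1/2*1/8 + 1/2*1/16 + 0*1/8 + 0*5/8 = 3/32
  d_1[1] = 1/2*1/8 + 1/2*1/4 + 0*1/16 + 0*1/4 = 3/16
  d_1[2] = 1/2*11/16 + 1/2*3/16 + 0*1/4 + 0*1/16 = 7/16
  d_1[3] = 1/2*1/16 + 1/2*1/2 + 0*9/16 + 0*1/16 = 9/32
d_1 = (0=3/32, 1=3/16, 2=7/16, 3=9/32)
  d_2[0] = 3/32*1/8 + 3/16*1/16 + 7/16*1/8 + 9/32*5/8 = 65/256
  d_2[1] = 3/32*1/8 + 3/16*1/4 + 7/16*1/16 + 9/32*1/4 = 5/32
  d_2[2] = 3/32*11/16 + 3/16*3/16 + 7/16*1/4 + 9/32*1/16 = 29/128
  d_2[3] = 3/32*1/16 + 3/16*1/2 + 7/16*9/16 + 9/32*1/16 = 93/256
d_2 = (0=65/256, 1=5/32, 2=29/128, 3=93/256)
  d_3[0] = 65/256*1/8 + 5/32*1/16 + 29/128*1/8 + 93/256*5/8 = 19/64
  d_3[1] = 65/256*1/8 + 5/32*1/4 + 29/128*1/16 + 93/256*1/4 = 45/256
  d_3[2] = 65/256*11/16 + 5/32*3/16 + 29/128*1/4 + 93/256*1/16 = 145/512
  d_3[3] = 65/256*1/16 + 5/32*1/2 + 29/128*9/16 + 93/256*1/16 = 125/512
d_3 = (0=19/64, 1=45/256, 2=145/512, 3=125/512)
  d_4[0] = 19/64*1/8 + 45/256*1/16 + 145/512*1/8 + 125/512*5/8 = 967/4096
  d_4[1] = 19/64*1/8 + 45/256*1/4 + 145/512*1/16 + 125/512*1/4 = 1309/8192
  d_4[2] = 19/64*11/16 + 45/256*3/16 + 145/512*1/4 + 125/512*1/16 = 2647/8192
  d_4[3] = 19/64*1/16 + 45/256*1/2 + 145/512*9/16 + 125/512*1/16 = 1151/4096
d_4 = (0=967/4096, 1=1309/8192, 2=2647/8192, 3=1151/4096)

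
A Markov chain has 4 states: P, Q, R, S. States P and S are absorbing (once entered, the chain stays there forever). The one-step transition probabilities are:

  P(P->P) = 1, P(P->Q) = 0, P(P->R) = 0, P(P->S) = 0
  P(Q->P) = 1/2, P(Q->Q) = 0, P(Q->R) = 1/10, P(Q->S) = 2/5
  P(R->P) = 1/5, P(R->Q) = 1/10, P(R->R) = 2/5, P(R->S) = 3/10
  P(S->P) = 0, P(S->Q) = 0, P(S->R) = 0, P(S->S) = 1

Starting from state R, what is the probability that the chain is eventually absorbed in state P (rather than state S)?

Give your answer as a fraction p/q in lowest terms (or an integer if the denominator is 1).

Let a_i = P(absorbed in P | start in state i).
Boundary conditions: a_P = 1, a_S = 0.
For each transient state i, a_i = sum_j P(i->j) * a_j:
  a_Q = 1/2*a_P + 0*a_Q + 1/10*a_R + 2/5*a_S
  a_R = 1/5*a_P + 1/10*a_Q + 2/5*a_R + 3/10*a_S

Substituting a_P = 1 and a_S = 0, rearrange to (I - Q) a = r where r[i] = P(i -> P):
  [1, -1/10] . (a_Q, a_R) = 1/2
  [-1/10, 3/5] . (a_Q, a_R) = 1/5

Solving yields:
  a_Q = 32/59
  a_R = 25/59

Starting state is R, so the absorption probability is a_R = 25/59.

Answer: 25/59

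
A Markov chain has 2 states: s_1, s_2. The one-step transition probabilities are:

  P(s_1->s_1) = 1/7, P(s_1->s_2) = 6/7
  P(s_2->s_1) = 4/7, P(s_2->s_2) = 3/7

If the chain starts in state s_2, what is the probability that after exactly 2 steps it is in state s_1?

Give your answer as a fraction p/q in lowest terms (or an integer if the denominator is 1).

Computing P^2 by repeated multiplication:
P^1 =
  s_1: [1/7, 6/7]
  s_2: [4/7, 3/7]
P^2 =
  s_1: [25/49, 24/49]
  s_2: [16/49, 33/49]

(P^2)[s_2 -> s_1] = 16/49

Answer: 16/49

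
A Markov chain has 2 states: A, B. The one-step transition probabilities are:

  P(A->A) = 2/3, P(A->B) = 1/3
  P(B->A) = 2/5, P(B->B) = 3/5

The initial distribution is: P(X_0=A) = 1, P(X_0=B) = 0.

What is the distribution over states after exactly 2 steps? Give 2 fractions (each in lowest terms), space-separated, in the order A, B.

Answer: 26/45 19/45

Derivation:
Propagating the distribution step by step (d_{t+1} = d_t * P):
d_0 = (A=1, B=0)
  d_1[A] = 1*2/3 + 0*2/5 = 2/3
  d_1[B] = 1*1/3 + 0*3/5 = 1/3
d_1 = (A=2/3, B=1/3)
  d_2[A] = 2/3*2/3 + 1/3*2/5 = 26/45
  d_2[B] = 2/3*1/3 + 1/3*3/5 = 19/45
d_2 = (A=26/45, B=19/45)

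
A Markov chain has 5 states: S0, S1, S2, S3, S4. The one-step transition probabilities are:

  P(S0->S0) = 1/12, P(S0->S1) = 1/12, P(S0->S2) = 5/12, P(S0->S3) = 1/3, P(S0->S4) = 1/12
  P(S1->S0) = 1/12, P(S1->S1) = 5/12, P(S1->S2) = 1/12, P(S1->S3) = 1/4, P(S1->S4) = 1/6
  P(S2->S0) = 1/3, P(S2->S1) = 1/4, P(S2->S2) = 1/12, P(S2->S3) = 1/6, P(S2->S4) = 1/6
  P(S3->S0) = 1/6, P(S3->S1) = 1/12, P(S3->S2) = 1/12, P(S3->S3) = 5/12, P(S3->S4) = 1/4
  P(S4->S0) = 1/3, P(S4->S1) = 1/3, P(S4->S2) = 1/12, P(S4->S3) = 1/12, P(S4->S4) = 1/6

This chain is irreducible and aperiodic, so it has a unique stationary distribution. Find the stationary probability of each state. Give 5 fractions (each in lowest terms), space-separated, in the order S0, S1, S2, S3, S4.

The stationary distribution satisfies pi = pi * P, i.e.:
  pi_S0 = 1/12*pi_S0 + 1/12*pi_S1 + 1/3*pi_S2 + 1/6*pi_S3 + 1/3*pi_S4
  pi_S1 = 1/12*pi_S0 + 5/12*pi_S1 + 1/4*pi_S2 + 1/12*pi_S3 + 1/3*pi_S4
  pi_S2 = 5/12*pi_S0 + 1/12*pi_S1 + 1/12*pi_S2 + 1/12*pi_S3 + 1/12*pi_S4
  pi_S3 = 1/3*pi_S0 + 1/4*pi_S1 + 1/6*pi_S2 + 5/12*pi_S3 + 1/12*pi_S4
  pi_S4 = 1/12*pi_S0 + 1/6*pi_S1 + 1/6*pi_S2 + 1/4*pi_S3 + 1/6*pi_S4
with normalization: pi_S0 + pi_S1 + pi_S2 + pi_S3 + pi_S4 = 1.

Using the first 4 balance equations plus normalization, the linear system A*pi = b is:
  [-11/12, 1/12, 1/3, 1/6, 1/3] . pi = 0
  [1/12, -7/12, 1/4, 1/12, 1/3] . pi = 0
  [5/12, 1/12, -11/12, 1/12, 1/12] . pi = 0
  [1/3, 1/4, 1/6, -7/12, 1/12] . pi = 0
  [1, 1, 1, 1, 1] . pi = 1

Solving yields:
  pi_S0 = 1009/5440
  pi_S1 = 739/3264
  pi_S2 = 2369/16320
  pi_S3 = 293/1088
  pi_S4 = 1417/8160

Verification (pi * P):
  1009/5440*1/12 + 739/3264*1/12 + 2369/16320*1/3 + 293/1088*1/6 + 1417/8160*1/3 = 1009/5440 = pi_S0  (ok)
  1009/5440*1/12 + 739/3264*5/12 + 2369/16320*1/4 + 293/1088*1/12 + 1417/8160*1/3 = 739/3264 = pi_S1  (ok)
  1009/5440*5/12 + 739/3264*1/12 + 2369/16320*1/12 + 293/1088*1/12 + 1417/8160*1/12 = 2369/16320 = pi_S2  (ok)
  1009/5440*1/3 + 739/3264*1/4 + 2369/16320*1/6 + 293/1088*5/12 + 1417/8160*1/12 = 293/1088 = pi_S3  (ok)
  1009/5440*1/12 + 739/3264*1/6 + 2369/16320*1/6 + 293/1088*1/4 + 1417/8160*1/6 = 1417/8160 = pi_S4  (ok)

Answer: 1009/5440 739/3264 2369/16320 293/1088 1417/8160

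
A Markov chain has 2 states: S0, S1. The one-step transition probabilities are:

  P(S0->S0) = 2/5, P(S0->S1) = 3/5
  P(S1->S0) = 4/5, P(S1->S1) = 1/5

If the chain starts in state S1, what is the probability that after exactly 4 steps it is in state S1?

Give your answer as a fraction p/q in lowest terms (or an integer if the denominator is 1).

Computing P^4 by repeated multiplication:
P^1 =
  S0: [2/5, 3/5]
  S1: [4/5, 1/5]
P^2 =
  S0: [16/25, 9/25]
  S1: [12/25, 13/25]
P^3 =
  S0: [68/125, 57/125]
  S1: [76/125, 49/125]
P^4 =
  S0: [364/625, 261/625]
  S1: [348/625, 277/625]

(P^4)[S1 -> S1] = 277/625

Answer: 277/625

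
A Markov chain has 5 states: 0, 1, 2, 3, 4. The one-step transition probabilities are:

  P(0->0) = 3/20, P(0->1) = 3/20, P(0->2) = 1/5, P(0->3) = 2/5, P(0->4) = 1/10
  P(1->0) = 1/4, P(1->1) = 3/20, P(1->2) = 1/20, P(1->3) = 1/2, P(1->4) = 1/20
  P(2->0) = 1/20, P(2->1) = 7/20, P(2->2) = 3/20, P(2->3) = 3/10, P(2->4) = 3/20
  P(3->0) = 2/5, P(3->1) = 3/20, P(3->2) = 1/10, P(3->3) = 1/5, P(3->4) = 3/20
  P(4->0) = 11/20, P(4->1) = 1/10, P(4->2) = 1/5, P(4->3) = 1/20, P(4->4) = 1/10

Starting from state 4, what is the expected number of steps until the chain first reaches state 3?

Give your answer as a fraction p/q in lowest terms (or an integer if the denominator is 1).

Let h_i = expected steps to first reach 3 from state i.
Boundary: h_3 = 0.
First-step equations for the other states:
  h_0 = 1 + 3/20*h_0 + 3/20*h_1 + 1/5*h_2 + 2/5*h_3 + 1/10*h_4
  h_1 = 1 + 1/4*h_0 + 3/20*h_1 + 1/20*h_2 + 1/2*h_3 + 1/20*h_4
  h_2 = 1 + 1/20*h_0 + 7/20*h_1 + 3/20*h_2 + 3/10*h_3 + 3/20*h_4
  h_4 = 1 + 11/20*h_0 + 1/10*h_1 + 1/5*h_2 + 1/20*h_3 + 1/10*h_4

Substituting h_3 = 0 and rearranging gives the linear system (I - Q) h = 1:
  [17/20, -3/20, -1/5, -1/10] . (h_0, h_1, h_2, h_4) = 1
  [-1/4, 17/20, -1/20, -1/20] . (h_0, h_1, h_2, h_4) = 1
  [-1/20, -7/20, 17/20, -3/20] . (h_0, h_1, h_2, h_4) = 1
  [-11/20, -1/10, -1/5, 9/10] . (h_0, h_1, h_2, h_4) = 1

Solving yields:
  h_0 = 4308/1579
  h_1 = 3744/1579
  h_2 = 4684/1579
  h_4 = 5844/1579

Starting state is 4, so the expected hitting time is h_4 = 5844/1579.

Answer: 5844/1579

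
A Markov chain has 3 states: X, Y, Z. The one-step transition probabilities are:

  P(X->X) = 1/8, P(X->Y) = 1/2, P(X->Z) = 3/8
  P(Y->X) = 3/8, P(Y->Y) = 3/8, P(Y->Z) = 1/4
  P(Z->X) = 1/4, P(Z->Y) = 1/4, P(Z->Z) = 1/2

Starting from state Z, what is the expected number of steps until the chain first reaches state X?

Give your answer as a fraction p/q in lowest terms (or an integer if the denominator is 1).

Let h_i = expected steps to first reach X from state i.
Boundary: h_X = 0.
First-step equations for the other states:
  h_Y = 1 + 3/8*h_X + 3/8*h_Y + 1/4*h_Z
  h_Z = 1 + 1/4*h_X + 1/4*h_Y + 1/2*h_Z

Substituting h_X = 0 and rearranging gives the linear system (I - Q) h = 1:
  [5/8, -1/4] . (h_Y, h_Z) = 1
  [-1/4, 1/2] . (h_Y, h_Z) = 1

Solving yields:
  h_Y = 3
  h_Z = 7/2

Starting state is Z, so the expected hitting time is h_Z = 7/2.

Answer: 7/2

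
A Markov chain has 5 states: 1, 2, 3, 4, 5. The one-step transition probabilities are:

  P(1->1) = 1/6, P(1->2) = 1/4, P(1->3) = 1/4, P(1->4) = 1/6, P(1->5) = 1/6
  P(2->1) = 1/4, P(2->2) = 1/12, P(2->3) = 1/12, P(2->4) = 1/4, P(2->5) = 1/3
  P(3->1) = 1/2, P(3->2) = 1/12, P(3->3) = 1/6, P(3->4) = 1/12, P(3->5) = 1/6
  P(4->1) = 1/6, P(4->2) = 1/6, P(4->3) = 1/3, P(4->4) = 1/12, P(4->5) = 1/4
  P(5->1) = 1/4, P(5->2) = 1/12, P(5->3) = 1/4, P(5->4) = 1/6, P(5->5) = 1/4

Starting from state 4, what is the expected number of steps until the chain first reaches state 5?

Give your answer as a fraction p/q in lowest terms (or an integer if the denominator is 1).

Let h_i = expected steps to first reach 5 from state i.
Boundary: h_5 = 0.
First-step equations for the other states:
  h_1 = 1 + 1/6*h_1 + 1/4*h_2 + 1/4*h_3 + 1/6*h_4 + 1/6*h_5
  h_2 = 1 + 1/4*h_1 + 1/12*h_2 + 1/12*h_3 + 1/4*h_4 + 1/3*h_5
  h_3 = 1 + 1/2*h_1 + 1/12*h_2 + 1/6*h_3 + 1/12*h_4 + 1/6*h_5
  h_4 = 1 + 1/6*h_1 + 1/6*h_2 + 1/3*h_3 + 1/12*h_4 + 1/4*h_5

Substituting h_5 = 0 and rearranging gives the linear system (I - Q) h = 1:
  [5/6, -1/4, -1/4, -1/6] . (h_1, h_2, h_3, h_4) = 1
  [-1/4, 11/12, -1/12, -1/4] . (h_1, h_2, h_3, h_4) = 1
  [-1/2, -1/12, 5/6, -1/12] . (h_1, h_2, h_3, h_4) = 1
  [-1/6, -1/6, -1/3, 11/12] . (h_1, h_2, h_3, h_4) = 1

Solving yields:
  h_1 = 9380/1951
  h_2 = 7960/1951
  h_3 = 9644/1951
  h_4 = 8788/1951

Starting state is 4, so the expected hitting time is h_4 = 8788/1951.

Answer: 8788/1951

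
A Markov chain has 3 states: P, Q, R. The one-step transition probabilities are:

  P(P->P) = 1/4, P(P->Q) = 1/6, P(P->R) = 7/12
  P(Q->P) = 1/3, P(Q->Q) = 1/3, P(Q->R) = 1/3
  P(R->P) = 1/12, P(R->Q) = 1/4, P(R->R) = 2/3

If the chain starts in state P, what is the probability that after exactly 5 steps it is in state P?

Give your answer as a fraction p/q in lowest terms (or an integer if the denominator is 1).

Computing P^5 by repeated multiplication:
P^1 =
  P: [1/4, 1/6, 7/12]
  Q: [1/3, 1/3, 1/3]
  R: [1/12, 1/4, 2/3]
P^2 =
  P: [1/6, 35/144, 85/144]
  Q: [2/9, 1/4, 19/36]
  R: [23/144, 19/72, 83/144]
P^3 =
  P: [11/64, 443/1728, 247/432]
  Q: [79/432, 109/432, 61/108]
  R: [19/108, 149/576, 977/1728]
P^4 =
  P: [1217/6912, 2665/10368, 11755/20736]
  Q: [917/5184, 221/864, 2941/5184]
  R: [3677/20736, 5327/20736, 2933/5184]
P^5 =
  P: [1223/6912, 63887/248832, 140917/248832]
  Q: [2749/15552, 15961/62208, 35251/62208]
  R: [44071/248832, 10643/41472, 140903/248832]

(P^5)[P -> P] = 1223/6912

Answer: 1223/6912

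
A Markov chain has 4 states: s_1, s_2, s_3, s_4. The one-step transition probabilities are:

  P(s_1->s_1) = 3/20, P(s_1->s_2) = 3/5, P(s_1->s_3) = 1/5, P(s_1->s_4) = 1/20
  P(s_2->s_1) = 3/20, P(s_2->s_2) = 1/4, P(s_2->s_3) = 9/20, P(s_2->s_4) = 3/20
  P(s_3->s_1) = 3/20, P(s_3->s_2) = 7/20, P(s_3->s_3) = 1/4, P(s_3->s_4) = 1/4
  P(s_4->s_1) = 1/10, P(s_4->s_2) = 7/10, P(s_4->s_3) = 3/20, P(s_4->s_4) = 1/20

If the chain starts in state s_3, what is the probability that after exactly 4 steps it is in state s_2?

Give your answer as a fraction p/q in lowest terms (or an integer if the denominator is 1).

Computing P^4 by repeated multiplication:
P^1 =
  s_1: [3/20, 3/5, 1/5, 1/20]
  s_2: [3/20, 1/4, 9/20, 3/20]
  s_3: [3/20, 7/20, 1/4, 1/4]
  s_4: [1/10, 7/10, 3/20, 1/20]
P^2 =
  s_1: [59/400, 69/200, 143/400, 3/20]
  s_2: [57/400, 83/200, 111/400, 33/200]
  s_3: [11/80, 11/25, 23/80, 27/200]
  s_4: [59/400, 129/400, 19/50, 3/20]
P^3 =
  s_1: [57/400, 3239/8000, 2373/8000, 39/250]
  s_2: [567/4000, 643/1600, 99/320, 147/1000]
  s_3: [573/4000, 3101/8000, 2541/8000, 303/2000]
  s_4: [57/400, 3257/8000, 2337/8000, 633/4000]
P^4 =
  s_1: [711/5000, 31979/80000, 1233/4000, 2397/16000]
  s_2: [2853/20000, 3967/10000, 24687/80000, 2433/16000]
  s_3: [5697/40000, 16003/40000, 24417/80000, 12183/80000]
  s_4: [11367/80000, 4003/10000, 12339/40000, 11931/80000]

(P^4)[s_3 -> s_2] = 16003/40000

Answer: 16003/40000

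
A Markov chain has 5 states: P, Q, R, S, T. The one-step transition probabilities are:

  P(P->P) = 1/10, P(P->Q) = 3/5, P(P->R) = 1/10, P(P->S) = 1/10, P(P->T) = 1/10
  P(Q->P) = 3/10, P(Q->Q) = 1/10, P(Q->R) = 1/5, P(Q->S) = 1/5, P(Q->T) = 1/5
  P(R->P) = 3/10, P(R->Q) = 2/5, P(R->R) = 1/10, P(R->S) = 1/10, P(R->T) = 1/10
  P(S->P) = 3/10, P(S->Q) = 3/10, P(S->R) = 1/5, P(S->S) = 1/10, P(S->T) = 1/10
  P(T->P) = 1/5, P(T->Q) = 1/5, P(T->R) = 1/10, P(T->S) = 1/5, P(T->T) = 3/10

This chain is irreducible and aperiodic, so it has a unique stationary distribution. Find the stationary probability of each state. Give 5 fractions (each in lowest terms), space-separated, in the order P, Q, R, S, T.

The stationary distribution satisfies pi = pi * P, i.e.:
  pi_P = 1/10*pi_P + 3/10*pi_Q + 3/10*pi_R + 3/10*pi_S + 1/5*pi_T
  pi_Q = 3/5*pi_P + 1/10*pi_Q + 2/5*pi_R + 3/10*pi_S + 1/5*pi_T
  pi_R = 1/10*pi_P + 1/5*pi_Q + 1/10*pi_R + 1/5*pi_S + 1/10*pi_T
  pi_S = 1/10*pi_P + 1/5*pi_Q + 1/10*pi_R + 1/10*pi_S + 1/5*pi_T
  pi_T = 1/10*pi_P + 1/5*pi_Q + 1/10*pi_R + 1/10*pi_S + 3/10*pi_T
with normalization: pi_P + pi_Q + pi_R + pi_S + pi_T = 1.

Using the first 4 balance equations plus normalization, the linear system A*pi = b is:
  [-9/10, 3/10, 3/10, 3/10, 1/5] . pi = 0
  [3/5, -9/10, 2/5, 3/10, 1/5] . pi = 0
  [1/10, 1/5, -9/10, 1/5, 1/10] . pi = 0
  [1/10, 1/5, 1/10, -9/10, 1/5] . pi = 0
  [1, 1, 1, 1, 1] . pi = 1

Solving yields:
  pi_P = 3037/12848
  pi_Q = 247/803
  pi_R = 1869/12848
  pi_S = 945/6424
  pi_T = 525/3212

Verification (pi * P):
  3037/12848*1/10 + 247/803*3/10 + 1869/12848*3/10 + 945/6424*3/10 + 525/3212*1/5 = 3037/12848 = pi_P  (ok)
  3037/12848*3/5 + 247/803*1/10 + 1869/12848*2/5 + 945/6424*3/10 + 525/3212*1/5 = 247/803 = pi_Q  (ok)
  3037/12848*1/10 + 247/803*1/5 + 1869/12848*1/10 + 945/6424*1/5 + 525/3212*1/10 = 1869/12848 = pi_R  (ok)
  3037/12848*1/10 + 247/803*1/5 + 1869/12848*1/10 + 945/6424*1/10 + 525/3212*1/5 = 945/6424 = pi_S  (ok)
  3037/12848*1/10 + 247/803*1/5 + 1869/12848*1/10 + 945/6424*1/10 + 525/3212*3/10 = 525/3212 = pi_T  (ok)

Answer: 3037/12848 247/803 1869/12848 945/6424 525/3212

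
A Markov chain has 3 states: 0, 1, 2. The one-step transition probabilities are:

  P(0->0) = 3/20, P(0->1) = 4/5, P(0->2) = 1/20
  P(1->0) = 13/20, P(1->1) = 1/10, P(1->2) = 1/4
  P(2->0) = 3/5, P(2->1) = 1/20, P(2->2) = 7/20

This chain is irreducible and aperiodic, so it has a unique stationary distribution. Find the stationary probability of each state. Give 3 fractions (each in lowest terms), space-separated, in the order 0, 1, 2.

The stationary distribution satisfies pi = pi * P, i.e.:
  pi_0 = 3/20*pi_0 + 13/20*pi_1 + 3/5*pi_2
  pi_1 = 4/5*pi_0 + 1/10*pi_1 + 1/20*pi_2
  pi_2 = 1/20*pi_0 + 1/4*pi_1 + 7/20*pi_2
with normalization: pi_0 + pi_1 + pi_2 = 1.

Using the first 2 balance equations plus normalization, the linear system A*pi = b is:
  [-17/20, 13/20, 3/5] . pi = 0
  [4/5, -9/10, 1/20] . pi = 0
  [1, 1, 1] . pi = 1

Solving yields:
  pi_0 = 229/536
  pi_1 = 209/536
  pi_2 = 49/268

Verification (pi * P):
  229/536*3/20 + 209/536*13/20 + 49/268*3/5 = 229/536 = pi_0  (ok)
  229/536*4/5 + 209/536*1/10 + 49/268*1/20 = 209/536 = pi_1  (ok)
  229/536*1/20 + 209/536*1/4 + 49/268*7/20 = 49/268 = pi_2  (ok)

Answer: 229/536 209/536 49/268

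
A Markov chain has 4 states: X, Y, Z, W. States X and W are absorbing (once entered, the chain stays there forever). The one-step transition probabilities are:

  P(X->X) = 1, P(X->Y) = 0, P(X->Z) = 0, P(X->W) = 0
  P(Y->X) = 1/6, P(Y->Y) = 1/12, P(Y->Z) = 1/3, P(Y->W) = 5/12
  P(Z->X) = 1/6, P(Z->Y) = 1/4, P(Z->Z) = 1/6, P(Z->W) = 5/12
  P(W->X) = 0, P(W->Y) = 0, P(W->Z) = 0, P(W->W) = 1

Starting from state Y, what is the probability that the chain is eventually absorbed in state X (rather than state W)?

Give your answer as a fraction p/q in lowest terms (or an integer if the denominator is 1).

Let a_i = P(absorbed in X | start in state i).
Boundary conditions: a_X = 1, a_W = 0.
For each transient state i, a_i = sum_j P(i->j) * a_j:
  a_Y = 1/6*a_X + 1/12*a_Y + 1/3*a_Z + 5/12*a_W
  a_Z = 1/6*a_X + 1/4*a_Y + 1/6*a_Z + 5/12*a_W

Substituting a_X = 1 and a_W = 0, rearrange to (I - Q) a = r where r[i] = P(i -> X):
  [11/12, -1/3] . (a_Y, a_Z) = 1/6
  [-1/4, 5/6] . (a_Y, a_Z) = 1/6

Solving yields:
  a_Y = 2/7
  a_Z = 2/7

Starting state is Y, so the absorption probability is a_Y = 2/7.

Answer: 2/7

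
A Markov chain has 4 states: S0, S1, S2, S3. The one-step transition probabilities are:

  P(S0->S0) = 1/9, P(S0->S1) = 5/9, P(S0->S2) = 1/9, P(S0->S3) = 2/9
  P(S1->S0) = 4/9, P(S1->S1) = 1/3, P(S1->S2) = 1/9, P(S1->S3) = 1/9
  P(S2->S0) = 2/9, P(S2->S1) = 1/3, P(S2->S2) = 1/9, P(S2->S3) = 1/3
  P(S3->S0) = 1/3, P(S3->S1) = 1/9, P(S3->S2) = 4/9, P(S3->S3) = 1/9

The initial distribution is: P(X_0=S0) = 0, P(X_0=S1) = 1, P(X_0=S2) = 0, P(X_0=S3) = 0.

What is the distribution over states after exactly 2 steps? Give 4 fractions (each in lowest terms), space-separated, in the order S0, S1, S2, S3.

Answer: 7/27 11/27 4/27 5/27

Derivation:
Propagating the distribution step by step (d_{t+1} = d_t * P):
d_0 = (S0=0, S1=1, S2=0, S3=0)
  d_1[S0] = 0*1/9 + 1*4/9 + 0*2/9 + 0*1/3 = 4/9
  d_1[S1] = 0*5/9 + 1*1/3 + 0*1/3 + 0*1/9 = 1/3
  d_1[S2] = 0*1/9 + 1*1/9 + 0*1/9 + 0*4/9 = 1/9
  d_1[S3] = 0*2/9 + 1*1/9 + 0*1/3 + 0*1/9 = 1/9
d_1 = (S0=4/9, S1=1/3, S2=1/9, S3=1/9)
  d_2[S0] = 4/9*1/9 + 1/3*4/9 + 1/9*2/9 + 1/9*1/3 = 7/27
  d_2[S1] = 4/9*5/9 + 1/3*1/3 + 1/9*1/3 + 1/9*1/9 = 11/27
  d_2[S2] = 4/9*1/9 + 1/3*1/9 + 1/9*1/9 + 1/9*4/9 = 4/27
  d_2[S3] = 4/9*2/9 + 1/3*1/9 + 1/9*1/3 + 1/9*1/9 = 5/27
d_2 = (S0=7/27, S1=11/27, S2=4/27, S3=5/27)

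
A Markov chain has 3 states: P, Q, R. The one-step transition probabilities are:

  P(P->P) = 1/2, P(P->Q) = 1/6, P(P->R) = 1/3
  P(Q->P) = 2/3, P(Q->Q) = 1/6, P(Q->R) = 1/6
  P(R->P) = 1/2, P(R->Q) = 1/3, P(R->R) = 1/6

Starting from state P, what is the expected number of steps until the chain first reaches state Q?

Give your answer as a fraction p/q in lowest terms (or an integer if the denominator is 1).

Answer: 14/3

Derivation:
Let h_i = expected steps to first reach Q from state i.
Boundary: h_Q = 0.
First-step equations for the other states:
  h_P = 1 + 1/2*h_P + 1/6*h_Q + 1/3*h_R
  h_R = 1 + 1/2*h_P + 1/3*h_Q + 1/6*h_R

Substituting h_Q = 0 and rearranging gives the linear system (I - Q) h = 1:
  [1/2, -1/3] . (h_P, h_R) = 1
  [-1/2, 5/6] . (h_P, h_R) = 1

Solving yields:
  h_P = 14/3
  h_R = 4

Starting state is P, so the expected hitting time is h_P = 14/3.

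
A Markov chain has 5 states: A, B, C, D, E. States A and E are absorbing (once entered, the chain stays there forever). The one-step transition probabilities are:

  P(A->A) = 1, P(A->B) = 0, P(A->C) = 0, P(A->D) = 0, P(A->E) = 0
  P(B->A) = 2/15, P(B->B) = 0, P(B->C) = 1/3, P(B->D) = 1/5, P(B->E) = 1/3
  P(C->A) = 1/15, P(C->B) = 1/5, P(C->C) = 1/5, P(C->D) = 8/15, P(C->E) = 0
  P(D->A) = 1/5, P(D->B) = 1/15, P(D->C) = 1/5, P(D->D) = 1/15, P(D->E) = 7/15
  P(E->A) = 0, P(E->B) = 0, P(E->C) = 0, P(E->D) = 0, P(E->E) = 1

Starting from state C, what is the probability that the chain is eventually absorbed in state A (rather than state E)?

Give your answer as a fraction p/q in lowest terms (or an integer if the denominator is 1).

Answer: 694/1847

Derivation:
Let a_i = P(absorbed in A | start in state i).
Boundary conditions: a_A = 1, a_E = 0.
For each transient state i, a_i = sum_j P(i->j) * a_j:
  a_B = 2/15*a_A + 0*a_B + 1/3*a_C + 1/5*a_D + 1/3*a_E
  a_C = 1/15*a_A + 1/5*a_B + 1/5*a_C + 8/15*a_D + 0*a_E
  a_D = 1/5*a_A + 1/15*a_B + 1/5*a_C + 1/15*a_D + 7/15*a_E

Substituting a_A = 1 and a_E = 0, rearrange to (I - Q) a = r where r[i] = P(i -> A):
  [1, -1/3, -1/5] . (a_B, a_C, a_D) = 2/15
  [-1/5, 4/5, -8/15] . (a_B, a_C, a_D) = 1/15
  [-1/15, -1/5, 14/15] . (a_B, a_C, a_D) = 1/5

Solving yields:
  a_B = 595/1847
  a_C = 694/1847
  a_D = 587/1847

Starting state is C, so the absorption probability is a_C = 694/1847.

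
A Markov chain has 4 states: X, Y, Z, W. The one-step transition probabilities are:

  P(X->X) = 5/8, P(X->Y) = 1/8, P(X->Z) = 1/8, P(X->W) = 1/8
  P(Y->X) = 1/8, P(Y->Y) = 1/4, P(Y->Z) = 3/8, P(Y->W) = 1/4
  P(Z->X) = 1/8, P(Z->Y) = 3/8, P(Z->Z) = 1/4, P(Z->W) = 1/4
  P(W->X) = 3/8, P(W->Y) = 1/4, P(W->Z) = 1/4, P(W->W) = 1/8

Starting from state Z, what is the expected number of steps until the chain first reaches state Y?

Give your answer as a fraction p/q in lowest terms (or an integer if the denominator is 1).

Answer: 304/81

Derivation:
Let h_i = expected steps to first reach Y from state i.
Boundary: h_Y = 0.
First-step equations for the other states:
  h_X = 1 + 5/8*h_X + 1/8*h_Y + 1/8*h_Z + 1/8*h_W
  h_Z = 1 + 1/8*h_X + 3/8*h_Y + 1/4*h_Z + 1/4*h_W
  h_W = 1 + 3/8*h_X + 1/4*h_Y + 1/4*h_Z + 1/8*h_W

Substituting h_Y = 0 and rearranging gives the linear system (I - Q) h = 1:
  [3/8, -1/8, -1/8] . (h_X, h_Z, h_W) = 1
  [-1/8, 3/4, -1/4] . (h_X, h_Z, h_W) = 1
  [-3/8, -1/4, 7/8] . (h_X, h_Z, h_W) = 1

Solving yields:
  h_X = 440/81
  h_Z = 304/81
  h_W = 368/81

Starting state is Z, so the expected hitting time is h_Z = 304/81.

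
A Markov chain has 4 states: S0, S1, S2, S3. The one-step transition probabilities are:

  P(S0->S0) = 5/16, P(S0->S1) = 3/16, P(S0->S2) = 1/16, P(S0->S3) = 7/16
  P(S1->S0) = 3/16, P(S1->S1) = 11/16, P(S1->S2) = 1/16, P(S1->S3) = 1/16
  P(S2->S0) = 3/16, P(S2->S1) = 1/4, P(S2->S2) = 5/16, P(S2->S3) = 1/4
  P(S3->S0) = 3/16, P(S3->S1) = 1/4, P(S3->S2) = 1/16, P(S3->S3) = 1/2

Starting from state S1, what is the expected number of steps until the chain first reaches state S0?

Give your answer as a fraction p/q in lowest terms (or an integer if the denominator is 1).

Let h_i = expected steps to first reach S0 from state i.
Boundary: h_S0 = 0.
First-step equations for the other states:
  h_S1 = 1 + 3/16*h_S0 + 11/16*h_S1 + 1/16*h_S2 + 1/16*h_S3
  h_S2 = 1 + 3/16*h_S0 + 1/4*h_S1 + 5/16*h_S2 + 1/4*h_S3
  h_S3 = 1 + 3/16*h_S0 + 1/4*h_S1 + 1/16*h_S2 + 1/2*h_S3

Substituting h_S0 = 0 and rearranging gives the linear system (I - Q) h = 1:
  [5/16, -1/16, -1/16] . (h_S1, h_S2, h_S3) = 1
  [-1/4, 11/16, -1/4] . (h_S1, h_S2, h_S3) = 1
  [-1/4, -1/16, 1/2] . (h_S1, h_S2, h_S3) = 1

Solving yields:
  h_S1 = 16/3
  h_S2 = 16/3
  h_S3 = 16/3

Starting state is S1, so the expected hitting time is h_S1 = 16/3.

Answer: 16/3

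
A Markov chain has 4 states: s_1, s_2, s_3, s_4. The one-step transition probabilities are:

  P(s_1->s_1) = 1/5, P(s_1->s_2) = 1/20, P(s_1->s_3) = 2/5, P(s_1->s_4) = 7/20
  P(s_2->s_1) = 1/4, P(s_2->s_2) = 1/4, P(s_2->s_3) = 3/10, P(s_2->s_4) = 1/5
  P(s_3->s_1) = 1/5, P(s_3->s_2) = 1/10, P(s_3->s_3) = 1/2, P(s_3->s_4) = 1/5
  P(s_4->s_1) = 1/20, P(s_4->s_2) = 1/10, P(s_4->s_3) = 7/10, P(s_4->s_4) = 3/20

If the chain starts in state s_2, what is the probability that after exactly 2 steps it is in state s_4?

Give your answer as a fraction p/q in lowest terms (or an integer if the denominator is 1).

Computing P^2 by repeated multiplication:
P^1 =
  s_1: [1/5, 1/20, 2/5, 7/20]
  s_2: [1/4, 1/4, 3/10, 1/5]
  s_3: [1/5, 1/10, 1/2, 1/5]
  s_4: [1/20, 1/10, 7/10, 3/20]
P^2 =
  s_1: [3/20, 39/400, 27/50, 17/80]
  s_2: [73/400, 1/8, 93/200, 91/400]
  s_3: [7/40, 21/200, 1/2, 11/50]
  s_4: [73/400, 9/80, 101/200, 1/5]

(P^2)[s_2 -> s_4] = 91/400

Answer: 91/400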